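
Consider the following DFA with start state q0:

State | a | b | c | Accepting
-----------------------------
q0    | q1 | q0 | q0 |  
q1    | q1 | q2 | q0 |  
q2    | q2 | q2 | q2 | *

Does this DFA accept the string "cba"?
Start in q0.
Read 'c': q0 → q0
Read 'b': q0 → q0
Read 'a': q0 → q1
Final state q1 is not accepting, so the string is rejected.

Final answer: No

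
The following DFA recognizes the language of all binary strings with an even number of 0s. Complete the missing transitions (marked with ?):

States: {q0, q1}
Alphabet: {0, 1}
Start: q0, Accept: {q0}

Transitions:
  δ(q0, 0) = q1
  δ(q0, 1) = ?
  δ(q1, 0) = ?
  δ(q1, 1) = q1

What each state remembers (consistent with the given transitions and accept states):
  q0: an even number of 0s has been read so far
  q1: an odd number of 0s has been read so far
Filling in the missing entries:
  δ(q0, 1): in q0 (an even number of 0s has been read so far), after reading 1 we have: an even number of 0s has been read so far → q0
  δ(q1, 0): in q1 (an odd number of 0s has been read so far), after reading 0 we have: an even number of 0s has been read so far → q0

Final answer: δ(q0, 1) = q0; δ(q1, 0) = q0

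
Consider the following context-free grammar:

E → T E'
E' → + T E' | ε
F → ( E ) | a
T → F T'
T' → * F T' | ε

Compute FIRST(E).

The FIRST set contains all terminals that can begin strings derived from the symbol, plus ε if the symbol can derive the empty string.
FIRST(F): F → ( E ) contributes '(' and F → a contributes 'a', so FIRST(F) = {(, a}. F is not nullable.
FIRST(T): T → F T' begins with F, and F is not nullable, so FIRST(T) = FIRST(F) = {(, a}.
FIRST(E): E → T E' begins with T, and T is not nullable, so FIRST(E) = FIRST(T) = {(, a}.

Final answer: {(, a}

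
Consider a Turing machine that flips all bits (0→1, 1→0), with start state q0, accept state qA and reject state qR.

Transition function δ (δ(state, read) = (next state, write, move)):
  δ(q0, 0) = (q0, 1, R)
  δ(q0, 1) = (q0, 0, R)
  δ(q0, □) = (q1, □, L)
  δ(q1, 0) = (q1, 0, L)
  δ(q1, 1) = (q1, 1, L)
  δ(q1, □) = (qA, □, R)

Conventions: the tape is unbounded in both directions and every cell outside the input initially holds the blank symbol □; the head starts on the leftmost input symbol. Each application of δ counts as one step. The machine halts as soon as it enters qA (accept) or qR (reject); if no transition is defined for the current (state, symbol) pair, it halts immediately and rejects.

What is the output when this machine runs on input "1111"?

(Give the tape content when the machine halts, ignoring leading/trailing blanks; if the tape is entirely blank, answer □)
Step 0: [q0]1111 (head at position 0)
Step 1: δ(q0, 1) = (q0, 0, R)  ⊢  0[q0]111 (head at position 1)
Step 2: δ(q0, 1) = (q0, 0, R)  ⊢  00[q0]11 (head at position 2)
Step 3: δ(q0, 1) = (q0, 0, R)  ⊢  000[q0]1 (head at position 3)
Step 4: δ(q0, 1) = (q0, 0, R)  ⊢  0000[q0]□ (head at position 4)
Step 5: δ(q0, □) = (q1, □, L)  ⊢  000[q1]0□ (head at position 3)
Step 6: δ(q1, 0) = (q1, 0, L)  ⊢  00[q1]00□ (head at position 2)
Step 7: δ(q1, 0) = (q1, 0, L)  ⊢  0[q1]000□ (head at position 1)
Step 8: δ(q1, 0) = (q1, 0, L)  ⊢  [q1]0000□ (head at position 0)
Step 9: δ(q1, 0) = (q1, 0, L)  ⊢  [q1]□0000□ (head at position -1)
Step 10: δ(q1, □) = (qA, □, R)  ⊢  □[qA]0000□ (head at position 0)
The machine is in qA, so it halts and accepts.
Tape content when halted (ignoring surrounding blanks): 0000

Final answer: Output: 0000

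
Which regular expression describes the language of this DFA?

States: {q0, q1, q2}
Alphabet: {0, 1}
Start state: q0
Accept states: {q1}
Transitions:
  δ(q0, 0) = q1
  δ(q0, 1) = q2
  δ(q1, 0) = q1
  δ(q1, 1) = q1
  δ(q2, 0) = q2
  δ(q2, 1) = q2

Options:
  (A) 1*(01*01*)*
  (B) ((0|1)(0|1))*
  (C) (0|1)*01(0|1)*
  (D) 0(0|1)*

Testing sample strings against the DFA:
  '10011' -> rejected
  '01' -> accepted
  '01100' -> accepted
  '0111' -> accepted
Checking each option for a counterexample:
  (A) 1*(01*01*)*: ε is rejected by the DFA but matches the regex → eliminated
  (B) ((0|1)(0|1))*: ε is rejected by the DFA but matches the regex → eliminated
  (C) (0|1)*01(0|1)*: '0' is accepted by the DFA but does not match the regex → eliminated
  (D) 0(0|1)*: agrees with the DFA on all strings of length ≤ 4
Only (D) 0(0|1)* is consistent with the DFA.

Final answer: (D) 0(0|1)*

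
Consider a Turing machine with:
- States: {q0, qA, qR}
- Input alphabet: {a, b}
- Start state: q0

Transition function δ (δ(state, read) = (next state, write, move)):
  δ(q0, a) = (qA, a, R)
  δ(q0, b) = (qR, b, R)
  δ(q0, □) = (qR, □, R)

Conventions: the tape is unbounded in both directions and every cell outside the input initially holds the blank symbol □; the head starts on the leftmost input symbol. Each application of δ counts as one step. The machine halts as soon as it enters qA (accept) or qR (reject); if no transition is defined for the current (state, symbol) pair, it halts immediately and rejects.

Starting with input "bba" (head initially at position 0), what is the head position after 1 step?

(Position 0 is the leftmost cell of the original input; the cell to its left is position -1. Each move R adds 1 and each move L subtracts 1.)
Step 0: [q0]bba (head at position 0)
Step 1: δ(q0, b) = (qR, b, R)  ⊢  b[qR]ba (head at position 1)
Head position after 1 step: 1

Final answer: Position 1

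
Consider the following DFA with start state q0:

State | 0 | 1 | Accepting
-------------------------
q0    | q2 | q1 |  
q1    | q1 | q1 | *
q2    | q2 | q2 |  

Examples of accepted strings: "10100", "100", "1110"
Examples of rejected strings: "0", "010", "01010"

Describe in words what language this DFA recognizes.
non-empty binary strings starting with 1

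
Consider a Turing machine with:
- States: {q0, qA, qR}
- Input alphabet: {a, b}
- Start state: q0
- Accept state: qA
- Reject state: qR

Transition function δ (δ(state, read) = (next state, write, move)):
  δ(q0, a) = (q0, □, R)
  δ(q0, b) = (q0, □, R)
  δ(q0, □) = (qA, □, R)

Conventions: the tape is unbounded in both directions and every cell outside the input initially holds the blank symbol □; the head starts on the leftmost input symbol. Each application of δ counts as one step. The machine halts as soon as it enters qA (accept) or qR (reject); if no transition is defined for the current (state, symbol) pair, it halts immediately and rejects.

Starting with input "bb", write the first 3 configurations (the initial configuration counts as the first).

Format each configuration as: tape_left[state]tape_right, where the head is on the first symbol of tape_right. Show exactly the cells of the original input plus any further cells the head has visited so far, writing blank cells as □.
Step 0: [q0]bb (head at position 0)
Step 1: δ(q0, b) = (q0, □, R)  ⊢  □[q0]b (head at position 1)
Step 2: δ(q0, b) = (q0, □, R)  ⊢  □□[q0]□ (head at position 2)

Final answer: [q0]bb ⊢ □[q0]b ⊢ □□[q0]□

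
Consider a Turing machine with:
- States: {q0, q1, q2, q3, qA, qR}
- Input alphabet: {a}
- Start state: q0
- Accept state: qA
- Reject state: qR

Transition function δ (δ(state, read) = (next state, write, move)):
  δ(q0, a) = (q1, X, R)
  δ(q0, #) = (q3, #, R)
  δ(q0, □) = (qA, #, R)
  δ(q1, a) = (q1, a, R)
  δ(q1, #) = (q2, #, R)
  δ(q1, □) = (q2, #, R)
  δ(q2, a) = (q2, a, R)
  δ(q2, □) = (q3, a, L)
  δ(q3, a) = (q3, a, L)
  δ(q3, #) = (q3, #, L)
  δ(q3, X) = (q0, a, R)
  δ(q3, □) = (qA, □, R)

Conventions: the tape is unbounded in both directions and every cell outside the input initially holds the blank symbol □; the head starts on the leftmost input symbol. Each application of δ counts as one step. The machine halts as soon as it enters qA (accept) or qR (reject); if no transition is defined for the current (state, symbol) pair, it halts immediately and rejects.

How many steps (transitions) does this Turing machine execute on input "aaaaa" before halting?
Trace (configuration after each step, as tape_left[state]tape_right with head position):
Step 0: [q0]aaaaa (head at position 0)
Step 1: X[q1]aaaa (head 1)
Step 2: Xa[q1]aaa (head 2)
Step 3: Xaa[q1]aa (head 3)
Step 4: Xaaa[q1]a (head 4)
Step 5: Xaaaa[q1]□ (head 5)
Step 6: Xaaaa#[q2]□ (head 6)
Step 7: Xaaaa[q3]#a (head 5)
Step 8: Xaaa[q3]a#a (head 4)
Step 9: Xaa[q3]aa#a (head 3)
Step 10: Xa[q3]aaa#a (head 2)
Step 11: X[q3]aaaa#a (head 1)
Step 12: [q3]Xaaaa#a (head 0)
Step 13: a[q0]aaaa#a (head 1)
Step 14: aX[q1]aaa#a (head 2)
Step 15: aXa[q1]aa#a (head 3)
Step 16: aXaa[q1]a#a (head 4)
Step 17: aXaaa[q1]#a (head 5)
Step 18: aXaaa#[q2]a (head 6)
Step 19: aXaaa#a[q2]□ (head 7)
Step 20: aXaaa#[q3]aa (head 6)
Step 21: aXaaa[q3]#aa (head 5)
Step 22: aXaa[q3]a#aa (head 4)
Step 23: aXa[q3]aa#aa (head 3)
Step 24: aX[q3]aaa#aa (head 2)
Step 25: a[q3]Xaaa#aa (head 1)
Step 26: aa[q0]aaa#aa (head 2)
Step 27: aaX[q1]aa#aa (head 3)
Step 28: aaXa[q1]a#aa (head 4)
Step 29: aaXaa[q1]#aa (head 5)
Step 30: aaXaa#[q2]aa (head 6)
Step 31: aaXaa#a[q2]a (head 7)
Step 32: aaXaa#aa[q2]□ (head 8)
Step 33: aaXaa#a[q3]aa (head 7)
Step 34: aaXaa#[q3]aaa (head 6)
Step 35: aaXaa[q3]#aaa (head 5)
Step 36: aaXa[q3]a#aaa (head 4)
Step 37: aaX[q3]aa#aaa (head 3)
Step 38: aa[q3]Xaa#aaa (head 2)
Step 39: aaa[q0]aa#aaa (head 3)
Step 40: aaaX[q1]a#aaa (head 4)
Step 41: aaaXa[q1]#aaa (head 5)
Step 42: aaaXa#[q2]aaa (head 6)
Step 43: aaaXa#a[q2]aa (head 7)
Step 44: aaaXa#aa[q2]a (head 8)
Step 45: aaaXa#aaa[q2]□ (head 9)
Step 46: aaaXa#aa[q3]aa (head 8)
Step 47: aaaXa#a[q3]aaa (head 7)
Step 48: aaaXa#[q3]aaaa (head 6)
Step 49: aaaXa[q3]#aaaa (head 5)
Step 50: aaaX[q3]a#aaaa (head 4)
Step 51: aaa[q3]Xa#aaaa (head 3)
Step 52: aaaa[q0]a#aaaa (head 4)
Step 53: aaaaX[q1]#aaaa (head 5)
Step 54: aaaaX#[q2]aaaa (head 6)
Step 55: aaaaX#a[q2]aaa (head 7)
Step 56: aaaaX#aa[q2]aa (head 8)
Step 57: aaaaX#aaa[q2]a (head 9)
Step 58: aaaaX#aaaa[q2]□ (head 10)
Step 59: aaaaX#aaa[q3]aa (head 9)
Step 60: aaaaX#aa[q3]aaa (head 8)
Step 61: aaaaX#a[q3]aaaa (head 7)
Step 62: aaaaX#[q3]aaaaa (head 6)
Step 63: aaaaX[q3]#aaaaa (head 5)
Step 64: aaaa[q3]X#aaaaa (head 4)
Step 65: aaaaa[q0]#aaaaa (head 5)
Step 66: aaaaa#[q3]aaaaa (head 6)
Step 67: aaaaa[q3]#aaaaa (head 5)
Step 68: aaaa[q3]a#aaaaa (head 4)
Step 69: aaa[q3]aa#aaaaa (head 3)
Step 70: aa[q3]aaa#aaaaa (head 2)
Step 71: a[q3]aaaa#aaaaa (head 1)
Step 72: [q3]aaaaa#aaaaa (head 0)
Step 73: [q3]□aaaaa#aaaaa (head -1)
Step 74: □[qA]aaaaa#aaaaa (head 0)
The machine is in qA, so it halts and accepts.
Number of transitions executed: 74.

Final answer: 74 steps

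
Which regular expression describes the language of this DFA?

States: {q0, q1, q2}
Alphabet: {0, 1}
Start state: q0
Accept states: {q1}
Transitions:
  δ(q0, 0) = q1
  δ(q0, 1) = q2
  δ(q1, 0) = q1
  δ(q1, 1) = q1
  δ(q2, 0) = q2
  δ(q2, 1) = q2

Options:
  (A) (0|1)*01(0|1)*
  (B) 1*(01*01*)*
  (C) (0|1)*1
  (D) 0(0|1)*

Testing sample strings against the DFA:
  '00' -> accepted
  '1001' -> rejected
  '0001' -> accepted
  '1110' -> rejected
Checking each option for a counterexample:
  (A) (0|1)*01(0|1)*: '0' is accepted by the DFA but does not match the regex → eliminated
  (B) 1*(01*01*)*: ε is rejected by the DFA but matches the regex → eliminated
  (C) (0|1)*1: '0' is accepted by the DFA but does not match the regex → eliminated
  (D) 0(0|1)*: agrees with the DFA on all strings of length ≤ 4
Only (D) 0(0|1)* is consistent with the DFA.

Final answer: (D) 0(0|1)*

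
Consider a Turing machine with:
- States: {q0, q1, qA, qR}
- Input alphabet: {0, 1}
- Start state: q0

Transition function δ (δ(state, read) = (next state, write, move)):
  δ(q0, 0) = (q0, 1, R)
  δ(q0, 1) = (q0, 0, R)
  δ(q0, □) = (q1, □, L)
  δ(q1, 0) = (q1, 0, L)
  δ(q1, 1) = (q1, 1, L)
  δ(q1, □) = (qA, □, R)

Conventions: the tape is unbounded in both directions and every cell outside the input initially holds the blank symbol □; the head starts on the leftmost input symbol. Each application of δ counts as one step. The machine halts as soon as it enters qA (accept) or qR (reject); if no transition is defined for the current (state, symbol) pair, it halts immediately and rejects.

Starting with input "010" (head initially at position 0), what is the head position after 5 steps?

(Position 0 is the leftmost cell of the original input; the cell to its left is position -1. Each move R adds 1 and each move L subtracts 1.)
Step 0: [q0]010 (head at position 0)
Step 1: δ(q0, 0) = (q0, 1, R)  ⊢  1[q0]10 (head at position 1)
Step 2: δ(q0, 1) = (q0, 0, R)  ⊢  10[q0]0 (head at position 2)
Step 3: δ(q0, 0) = (q0, 1, R)  ⊢  101[q0]□ (head at position 3)
Step 4: δ(q0, □) = (q1, □, L)  ⊢  10[q1]1□ (head at position 2)
Step 5: δ(q1, 1) = (q1, 1, L)  ⊢  1[q1]01□ (head at position 1)
Head position after 5 steps: 1

Final answer: Position 1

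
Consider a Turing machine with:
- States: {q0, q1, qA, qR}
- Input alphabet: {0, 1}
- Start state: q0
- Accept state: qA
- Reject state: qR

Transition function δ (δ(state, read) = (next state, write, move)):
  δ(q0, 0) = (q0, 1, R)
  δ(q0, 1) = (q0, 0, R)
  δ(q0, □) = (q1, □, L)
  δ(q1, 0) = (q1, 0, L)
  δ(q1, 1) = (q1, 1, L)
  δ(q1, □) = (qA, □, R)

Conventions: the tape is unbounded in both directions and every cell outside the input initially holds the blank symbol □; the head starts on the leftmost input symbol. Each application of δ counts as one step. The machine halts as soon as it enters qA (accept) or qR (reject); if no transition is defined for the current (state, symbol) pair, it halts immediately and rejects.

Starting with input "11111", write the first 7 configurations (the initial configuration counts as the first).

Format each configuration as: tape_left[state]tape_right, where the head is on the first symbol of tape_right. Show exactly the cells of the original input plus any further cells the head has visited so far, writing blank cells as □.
Step 0: [q0]11111 (head at position 0)
Step 1: δ(q0, 1) = (q0, 0, R)  ⊢  0[q0]1111 (head at position 1)
Step 2: δ(q0, 1) = (q0, 0, R)  ⊢  00[q0]111 (head at position 2)
Step 3: δ(q0, 1) = (q0, 0, R)  ⊢  000[q0]11 (head at position 3)
Step 4: δ(q0, 1) = (q0, 0, R)  ⊢  0000[q0]1 (head at position 4)
Step 5: δ(q0, 1) = (q0, 0, R)  ⊢  00000[q0]□ (head at position 5)
Step 6: δ(q0, □) = (q1, □, L)  ⊢  0000[q1]0□ (head at position 4)

Final answer: [q0]11111 ⊢ 0[q0]1111 ⊢ 00[q0]111 ⊢ 000[q0]11 ⊢ 0000[q0]1 ⊢ 00000[q0]□ ⊢ 0000[q1]0□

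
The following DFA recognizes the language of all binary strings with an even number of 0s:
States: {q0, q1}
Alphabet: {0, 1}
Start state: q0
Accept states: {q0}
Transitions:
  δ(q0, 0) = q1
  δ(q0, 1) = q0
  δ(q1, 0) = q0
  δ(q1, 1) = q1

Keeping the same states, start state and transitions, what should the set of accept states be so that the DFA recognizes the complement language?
The DFA is complete (every state has a transition on every symbol), so the complement
is recognized by the same DFA with accepting and non-accepting states swapped.
Original accept states: {q0}
Complement accept states = All states - Original accept states
= {q0, q1} - {q0}
= {q1}
Complement language: strings with an ODD number of 0s

Final answer: {q1}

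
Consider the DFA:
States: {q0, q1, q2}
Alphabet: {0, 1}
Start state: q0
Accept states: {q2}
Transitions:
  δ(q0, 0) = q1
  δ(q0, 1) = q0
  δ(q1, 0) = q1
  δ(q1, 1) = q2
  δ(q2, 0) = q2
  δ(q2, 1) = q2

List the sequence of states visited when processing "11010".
Starting at q0
Read '1': q0 -> q0
Read '1': q0 -> q0
Read '0': q0 -> q1
Read '1': q1 -> q2
Read '0': q2 -> q2

Final answer: q0 -> q0 -> q0 -> q1 -> q2 -> q2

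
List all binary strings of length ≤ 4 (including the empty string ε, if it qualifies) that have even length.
Checking every binary string of length 0 to 4:
  Length 0: accepted: ε | rejected: (none)
  Length 1: accepted: (none) | rejected: 0, 1
  Length 2: accepted: 00, 01, 10, 11 | rejected: (none)
  Length 3: accepted: (none) | rejected: 000, 001, 010, 011, 100, 101, 110, 111
  Length 4: accepted: 0000, 0001, 0010, 0011, 0100, 0101, 0110, 0111, 1000, 1001, 1010, 1011, 1100, 1101, 1110, 1111 | rejected: (none)
Total: 21 string(s).

Final answer: ε, 00, 01, 10, 11, 0000, 0001, 0010, 0011, 0100, 0101, 0110, 0111, 1000, 1001, 1010, 1011, 1100, 1101, 1110, 1111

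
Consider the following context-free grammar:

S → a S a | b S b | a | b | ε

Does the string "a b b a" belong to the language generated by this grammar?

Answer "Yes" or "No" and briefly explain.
A derivation exists: S ⇒ a S a ⇒ a b S b a ⇒ a b b a (using S → a S a, S → b S b, then S → ε).

Final answer: Yes - a valid derivation exists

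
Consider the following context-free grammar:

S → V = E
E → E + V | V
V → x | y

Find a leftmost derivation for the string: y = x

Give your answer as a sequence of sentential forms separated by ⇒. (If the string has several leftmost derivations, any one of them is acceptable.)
Start with S.
Step 1: the leftmost non-terminal is S; apply S → V = E:  V = E
Step 2: the leftmost non-terminal is V; apply V → y:  y = E
Step 3: the leftmost non-terminal is E; apply E → V:  y = V
Step 4: the leftmost non-terminal is V; apply V → x:  y = x

Final answer: S ⇒ V = E ⇒ y = E ⇒ y = V ⇒ y = x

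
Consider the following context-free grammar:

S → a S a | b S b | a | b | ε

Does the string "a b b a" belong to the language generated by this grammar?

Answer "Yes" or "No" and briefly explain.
A derivation exists: S ⇒ a S a ⇒ a b S b a ⇒ a b b a (using S → a S a, S → b S b, then S → ε).

Final answer: Yes - a valid derivation exists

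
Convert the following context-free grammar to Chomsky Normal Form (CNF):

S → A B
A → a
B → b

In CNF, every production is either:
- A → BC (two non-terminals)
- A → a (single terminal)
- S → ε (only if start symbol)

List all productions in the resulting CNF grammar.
The grammar has no ε-productions or unit productions to eliminate.
S → A B is already in CNF (two non-terminals) – keep it.
A → a is already in CNF (single terminal) – keep it.
B → b is already in CNF (single terminal) – keep it.
Resulting CNF grammar (3 productions): A → a; B → b; S → A B

Final answer: A → a; B → b; S → A B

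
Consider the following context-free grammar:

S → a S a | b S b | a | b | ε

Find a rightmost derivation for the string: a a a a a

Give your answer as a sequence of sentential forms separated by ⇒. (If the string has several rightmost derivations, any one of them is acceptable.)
Start with S.
Step 1: the rightmost non-terminal is S; apply S → a S a:  a S a
Step 2: the rightmost non-terminal is S; apply S → a S a:  a a S a a
Step 3: the rightmost non-terminal is S; apply S → a:  a a a a a

Final answer: S ⇒ a S a ⇒ a a S a a ⇒ a a a a a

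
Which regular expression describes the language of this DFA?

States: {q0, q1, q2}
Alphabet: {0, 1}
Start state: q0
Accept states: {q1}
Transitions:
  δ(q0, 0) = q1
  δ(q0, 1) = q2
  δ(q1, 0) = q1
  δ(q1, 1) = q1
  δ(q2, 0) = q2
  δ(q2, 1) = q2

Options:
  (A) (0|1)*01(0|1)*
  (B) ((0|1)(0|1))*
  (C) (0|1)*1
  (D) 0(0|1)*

Testing sample strings against the DFA:
  '101' -> rejected
  '11001' -> rejected
  '1011' -> rejected
  '0011' -> accepted
Checking each option for a counterexample:
  (A) (0|1)*01(0|1)*: '0' is accepted by the DFA but does not match the regex → eliminated
  (B) ((0|1)(0|1))*: ε is rejected by the DFA but matches the regex → eliminated
  (C) (0|1)*1: '0' is accepted by the DFA but does not match the regex → eliminated
  (D) 0(0|1)*: agrees with the DFA on all strings of length ≤ 4
Only (D) 0(0|1)* is consistent with the DFA.

Final answer: (D) 0(0|1)*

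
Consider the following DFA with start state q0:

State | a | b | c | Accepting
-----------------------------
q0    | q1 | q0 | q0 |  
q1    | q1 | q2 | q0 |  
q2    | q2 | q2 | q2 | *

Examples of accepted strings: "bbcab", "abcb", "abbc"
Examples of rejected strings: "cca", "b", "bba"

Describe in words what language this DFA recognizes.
strings over {a,b,c} containing 'ab' as substring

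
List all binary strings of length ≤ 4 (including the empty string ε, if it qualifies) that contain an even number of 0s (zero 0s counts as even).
Checking every binary string of length 0 to 4:
  Length 0: accepted: ε | rejected: (none)
  Length 1: accepted: 1 | rejected: 0
  Length 2: accepted: 00, 11 | rejected: 01, 10
  Length 3: accepted: 001, 010, 100, 111 | rejected: 000, 011, 101, 110
  Length 4: accepted: 0000, 0011, 0101, 0110, 1001, 1010, 1100, 1111 | rejected: 0001, 0010, 0100, 0111, 1000, 1011, 1101, 1110
Total: 16 string(s).

Final answer: ε, 1, 00, 11, 001, 010, 100, 111, 0000, 0011, 0101, 0110, 1001, 1010, 1100, 1111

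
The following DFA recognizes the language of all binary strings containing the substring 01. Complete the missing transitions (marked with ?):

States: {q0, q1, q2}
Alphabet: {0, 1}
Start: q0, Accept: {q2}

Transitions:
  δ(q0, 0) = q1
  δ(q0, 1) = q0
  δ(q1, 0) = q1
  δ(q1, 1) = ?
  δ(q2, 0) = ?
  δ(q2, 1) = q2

What each state remembers (consistent with the given transitions and accept states):
  q0: 01 not seen yet and the last symbol was not 0
  q1: 01 not seen yet and the last symbol was 0
  q2: the substring 01 has already been seen
Filling in the missing entries:
  δ(q1, 1): in q1 (01 not seen yet and the last symbol was 0), after reading 1 we have: the substring 01 has already been seen → q2
  δ(q2, 0): in q2 (the substring 01 has already been seen), after reading 0 we have: the substring 01 has already been seen → q2

Final answer: δ(q1, 1) = q2; δ(q2, 0) = q2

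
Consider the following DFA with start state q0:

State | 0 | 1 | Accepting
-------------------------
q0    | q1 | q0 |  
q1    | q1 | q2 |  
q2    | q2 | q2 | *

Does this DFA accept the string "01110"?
Start in q0.
Read '0': q0 → q1
Read '1': q1 → q2
Read '1': q2 → q2
Read '1': q2 → q2
Read '0': q2 → q2
Final state q2 is accepting, so the string is accepted.

Final answer: Yes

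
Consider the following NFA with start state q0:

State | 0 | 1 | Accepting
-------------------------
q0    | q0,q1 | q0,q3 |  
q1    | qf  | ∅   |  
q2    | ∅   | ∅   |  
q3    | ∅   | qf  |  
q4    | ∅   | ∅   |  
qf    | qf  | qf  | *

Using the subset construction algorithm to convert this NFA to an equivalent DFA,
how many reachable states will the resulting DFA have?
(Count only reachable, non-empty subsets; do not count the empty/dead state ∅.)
Start subset: {q0}
{q0}: on 0 → {q0, q1}, on 1 → {q0, q3}
{q0, q1}: on 0 → {q0, q1, qf}, on 1 → {q0, q3}
{q0, q3}: on 0 → {q0, q1}, on 1 → {q0, q3, qf}
{q0, q1, qf}: on 0 → {q0, q1, qf}, on 1 → {q0, q3, qf}
{q0, q3, qf}: on 0 → {q0, q1, qf}, on 1 → {q0, q3, qf}
Reachable non-empty subsets: {q0}, {q0, q1}, {q0, q3}, {q0, q1, qf}, {q0, q3, qf} — 5 in total.

Final answer: 5 states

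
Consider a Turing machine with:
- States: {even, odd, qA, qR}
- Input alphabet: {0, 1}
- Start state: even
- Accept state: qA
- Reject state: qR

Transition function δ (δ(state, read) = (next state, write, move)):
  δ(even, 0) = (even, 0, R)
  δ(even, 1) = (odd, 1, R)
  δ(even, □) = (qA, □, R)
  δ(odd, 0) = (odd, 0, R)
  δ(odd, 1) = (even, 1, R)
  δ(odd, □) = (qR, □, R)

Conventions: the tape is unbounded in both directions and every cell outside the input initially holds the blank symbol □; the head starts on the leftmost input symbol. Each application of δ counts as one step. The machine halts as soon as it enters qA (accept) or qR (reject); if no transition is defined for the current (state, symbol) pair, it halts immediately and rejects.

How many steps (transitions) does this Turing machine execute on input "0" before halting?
Step 0: [even]0 (head at position 0)
Step 1: δ(even, 0) = (even, 0, R)  ⊢  0[even]□ (head at position 1)
Step 2: δ(even, □) = (qA, □, R)  ⊢  0□[qA]□ (head at position 2)
The machine is in qA, so it halts and accepts.
Number of transitions executed: 2.

Final answer: 2 steps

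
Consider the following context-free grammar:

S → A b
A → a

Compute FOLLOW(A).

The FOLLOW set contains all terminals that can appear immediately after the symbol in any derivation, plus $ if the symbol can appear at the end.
A occurs only in S → A b, where it is immediately followed by the terminal b. So FOLLOW(A) = {b}.

Final answer: {b}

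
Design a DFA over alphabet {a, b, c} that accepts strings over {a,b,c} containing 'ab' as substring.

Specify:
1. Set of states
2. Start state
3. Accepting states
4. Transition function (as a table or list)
One valid DFA (any DFA recognizing the same language is acceptable):
States: {q0, q1, q2}
Start: q0
Accepting: {q2}
Transitions (accepting states marked with *):
State | a | b | c | Accepting
-----------------------------
q0    | q1 | q0 | q0 |  
q1    | q1 | q2 | q0 |  
q2    | q2 | q2 | q2 | *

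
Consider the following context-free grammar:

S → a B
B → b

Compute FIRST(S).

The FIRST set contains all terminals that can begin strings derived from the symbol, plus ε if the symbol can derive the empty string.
S has the single production S → a B, whose right-hand side begins with the terminal a. So FIRST(S) = {a}.

Final answer: {a}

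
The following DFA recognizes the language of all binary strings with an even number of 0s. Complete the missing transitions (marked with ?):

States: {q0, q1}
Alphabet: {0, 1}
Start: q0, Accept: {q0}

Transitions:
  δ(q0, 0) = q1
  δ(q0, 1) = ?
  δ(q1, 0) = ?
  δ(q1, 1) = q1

What each state remembers (consistent with the given transitions and accept states):
  q0: an even number of 0s has been read so far
  q1: an odd number of 0s has been read so far
Filling in the missing entries:
  δ(q0, 1): in q0 (an even number of 0s has been read so far), after reading 1 we have: an even number of 0s has been read so far → q0
  δ(q1, 0): in q1 (an odd number of 0s has been read so far), after reading 0 we have: an even number of 0s has been read so far → q0

Final answer: δ(q0, 1) = q0; δ(q1, 0) = q0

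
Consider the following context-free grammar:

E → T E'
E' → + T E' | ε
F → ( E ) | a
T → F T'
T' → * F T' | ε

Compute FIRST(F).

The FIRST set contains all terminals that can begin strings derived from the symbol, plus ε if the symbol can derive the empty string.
FIRST(F): F → ( E ) contributes '(' and F → a contributes 'a', so FIRST(F) = {(, a}. F is not nullable.

Final answer: {(, a}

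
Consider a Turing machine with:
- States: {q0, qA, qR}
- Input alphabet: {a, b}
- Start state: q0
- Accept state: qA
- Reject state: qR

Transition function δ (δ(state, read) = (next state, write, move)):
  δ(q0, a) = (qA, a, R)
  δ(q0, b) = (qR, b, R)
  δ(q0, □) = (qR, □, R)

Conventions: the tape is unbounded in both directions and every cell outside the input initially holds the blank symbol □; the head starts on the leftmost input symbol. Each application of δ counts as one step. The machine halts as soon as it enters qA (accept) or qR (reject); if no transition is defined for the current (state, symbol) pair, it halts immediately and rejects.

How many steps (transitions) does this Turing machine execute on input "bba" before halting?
Step 0: [q0]bba (head at position 0)
Step 1: δ(q0, b) = (qR, b, R)  ⊢  b[qR]ba (head at position 1)
The machine is in qR, so it halts and rejects.
Number of transitions executed: 1.

Final answer: 1 steps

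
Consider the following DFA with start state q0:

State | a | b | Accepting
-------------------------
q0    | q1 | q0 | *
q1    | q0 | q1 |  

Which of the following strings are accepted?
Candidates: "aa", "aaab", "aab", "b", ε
"aa": q0 → q1 → q0; q0 is accepting → accepted
"aaab": q0 → q1 → q0 → q1 → q1; q1 is not accepting → rejected
"aab": q0 → q1 → q0 → q0; q0 is accepting → accepted
"b": q0 → q0; q0 is accepting → accepted
ε: q0; q0 is accepting → accepted

Final answer: "aa", "aab", "b", ε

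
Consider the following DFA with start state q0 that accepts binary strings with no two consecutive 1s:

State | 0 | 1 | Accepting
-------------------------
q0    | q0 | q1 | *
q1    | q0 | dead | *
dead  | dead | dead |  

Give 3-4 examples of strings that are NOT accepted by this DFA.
Any strings that end in a non-accepting state work; for example:
"11": q0 → q1 → dead; dead is not accepting → rejected
"110": q0 → q1 → dead → dead; dead is not accepting → rejected
"111": q0 → q1 → dead → dead; dead is not accepting → rejected
"1111": q0 → q1 → dead → dead → dead; dead is not accepting → rejected

Final answer: "11", "110", "111", "1111"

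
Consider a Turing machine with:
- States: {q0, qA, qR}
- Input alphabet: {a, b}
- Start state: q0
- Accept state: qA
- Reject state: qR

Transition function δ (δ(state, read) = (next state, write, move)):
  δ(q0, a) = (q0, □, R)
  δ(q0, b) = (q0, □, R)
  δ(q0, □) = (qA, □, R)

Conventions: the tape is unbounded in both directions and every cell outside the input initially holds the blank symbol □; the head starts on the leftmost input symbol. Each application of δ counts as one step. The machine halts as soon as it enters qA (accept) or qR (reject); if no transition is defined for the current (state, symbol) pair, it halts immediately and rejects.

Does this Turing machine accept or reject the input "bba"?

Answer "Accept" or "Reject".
Step 0: [q0]bba (head at position 0)
Step 1: δ(q0, b) = (q0, □, R)  ⊢  □[q0]ba (head at position 1)
Step 2: δ(q0, b) = (q0, □, R)  ⊢  □□[q0]a (head at position 2)
Step 3: δ(q0, a) = (q0, □, R)  ⊢  □□□[q0]□ (head at position 3)
Step 4: δ(q0, □) = (qA, □, R)  ⊢  □□□□[qA]□ (head at position 4)
The machine is in qA, so it halts and accepts.

Final answer: Accept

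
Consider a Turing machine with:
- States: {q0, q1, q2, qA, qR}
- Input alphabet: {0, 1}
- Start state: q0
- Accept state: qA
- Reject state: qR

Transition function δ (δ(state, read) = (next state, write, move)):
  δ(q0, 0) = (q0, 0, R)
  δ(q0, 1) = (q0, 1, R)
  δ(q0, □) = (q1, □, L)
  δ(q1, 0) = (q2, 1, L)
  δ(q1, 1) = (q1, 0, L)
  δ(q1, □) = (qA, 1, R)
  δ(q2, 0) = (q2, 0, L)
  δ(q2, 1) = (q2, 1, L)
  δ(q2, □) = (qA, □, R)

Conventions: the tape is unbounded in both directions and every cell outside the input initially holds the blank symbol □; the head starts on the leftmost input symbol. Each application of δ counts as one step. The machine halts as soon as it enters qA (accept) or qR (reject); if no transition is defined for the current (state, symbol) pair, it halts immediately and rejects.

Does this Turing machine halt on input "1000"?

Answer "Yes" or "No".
Step 0: [q0]1000 (head at position 0)
Step 1: δ(q0, 1) = (q0, 1, R)  ⊢  1[q0]000 (head at position 1)
Step 2: δ(q0, 0) = (q0, 0, R)  ⊢  10[q0]00 (head at position 2)
Step 3: δ(q0, 0) = (q0, 0, R)  ⊢  100[q0]0 (head at position 3)
Step 4: δ(q0, 0) = (q0, 0, R)  ⊢  1000[q0]□ (head at position 4)
Step 5: δ(q0, □) = (q1, □, L)  ⊢  100[q1]0□ (head at position 3)
Step 6: δ(q1, 0) = (q2, 1, L)  ⊢  10[q2]01□ (head at position 2)
Step 7: δ(q2, 0) = (q2, 0, L)  ⊢  1[q2]001□ (head at position 1)
Step 8: δ(q2, 0) = (q2, 0, L)  ⊢  [q2]1001□ (head at position 0)
Step 9: δ(q2, 1) = (q2, 1, L)  ⊢  [q2]□1001□ (head at position -1)
Step 10: δ(q2, □) = (qA, □, R)  ⊢  □[qA]1001□ (head at position 0)
The machine is in qA, so it halts and accepts.
It halts after 10 steps.

Final answer: Yes - halts after 10 steps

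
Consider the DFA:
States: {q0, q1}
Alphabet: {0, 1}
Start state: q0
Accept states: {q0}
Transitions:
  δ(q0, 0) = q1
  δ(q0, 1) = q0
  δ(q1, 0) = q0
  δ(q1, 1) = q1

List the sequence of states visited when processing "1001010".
Starting at q0
Read '1': q0 -> q0
Read '0': q0 -> q1
Read '0': q1 -> q0
Read '1': q0 -> q0
Read '0': q0 -> q1
Read '1': q1 -> q1
Read '0': q1 -> q0

Final answer: q0 -> q0 -> q1 -> q0 -> q0 -> q1 -> q1 -> q0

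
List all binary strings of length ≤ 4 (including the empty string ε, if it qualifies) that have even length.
Checking every binary string of length 0 to 4:
  Length 0: accepted: ε | rejected: (none)
  Length 1: accepted: (none) | rejected: 0, 1
  Length 2: accepted: 00, 01, 10, 11 | rejected: (none)
  Length 3: accepted: (none) | rejected: 000, 001, 010, 011, 100, 101, 110, 111
  Length 4: accepted: 0000, 0001, 0010, 0011, 0100, 0101, 0110, 0111, 1000, 1001, 1010, 1011, 1100, 1101, 1110, 1111 | rejected: (none)
Total: 21 string(s).

Final answer: ε, 00, 01, 10, 11, 0000, 0001, 0010, 0011, 0100, 0101, 0110, 0111, 1000, 1001, 1010, 1011, 1100, 1101, 1110, 1111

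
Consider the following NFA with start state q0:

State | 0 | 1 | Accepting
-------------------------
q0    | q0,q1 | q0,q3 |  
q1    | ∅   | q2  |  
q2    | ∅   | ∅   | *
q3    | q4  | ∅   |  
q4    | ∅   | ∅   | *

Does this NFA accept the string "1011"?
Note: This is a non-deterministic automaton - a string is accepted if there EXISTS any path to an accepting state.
Track the set of states the NFA could be in: start {q0}
Read '1': {q0} → {q0, q3}
Read '0': {q0, q3} → {q0, q1, q4}
Read '1': {q0, q1, q4} → {q0, q2, q3}
Read '1': {q0, q2, q3} → {q0, q3}
Final set {q0, q3} contains no accepting state → rejected.

Final answer: No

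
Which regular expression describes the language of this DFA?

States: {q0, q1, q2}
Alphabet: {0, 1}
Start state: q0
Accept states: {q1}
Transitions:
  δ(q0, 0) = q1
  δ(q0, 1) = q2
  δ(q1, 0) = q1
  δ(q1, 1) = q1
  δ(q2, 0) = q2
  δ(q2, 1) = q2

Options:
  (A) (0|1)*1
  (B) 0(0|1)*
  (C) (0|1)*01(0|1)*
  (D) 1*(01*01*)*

Testing sample strings against the DFA:
  '00000' -> accepted
  '1110' -> rejected
  '00' -> accepted
  '00001' -> accepted
Checking each option for a counterexample:
  (A) (0|1)*1: '0' is accepted by the DFA but does not match the regex → eliminated
  (B) 0(0|1)*: agrees with the DFA on all strings of length ≤ 4
  (C) (0|1)*01(0|1)*: '0' is accepted by the DFA but does not match the regex → eliminated
  (D) 1*(01*01*)*: ε is rejected by the DFA but matches the regex → eliminated
Only (B) 0(0|1)* is consistent with the DFA.

Final answer: (B) 0(0|1)*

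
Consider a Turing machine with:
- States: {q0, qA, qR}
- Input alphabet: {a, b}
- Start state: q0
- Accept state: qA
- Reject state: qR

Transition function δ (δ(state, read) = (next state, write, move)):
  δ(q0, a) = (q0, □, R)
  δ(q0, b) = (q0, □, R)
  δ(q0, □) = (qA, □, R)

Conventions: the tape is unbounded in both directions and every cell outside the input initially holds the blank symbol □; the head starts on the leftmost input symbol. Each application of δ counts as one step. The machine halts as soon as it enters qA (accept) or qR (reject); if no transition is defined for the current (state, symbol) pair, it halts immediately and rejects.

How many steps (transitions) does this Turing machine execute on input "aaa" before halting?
Step 0: [q0]aaa (head at position 0)
Step 1: δ(q0, a) = (q0, □, R)  ⊢  □[q0]aa (head at position 1)
Step 2: δ(q0, a) = (q0, □, R)  ⊢  □□[q0]a (head at position 2)
Step 3: δ(q0, a) = (q0, □, R)  ⊢  □□□[q0]□ (head at position 3)
Step 4: δ(q0, □) = (qA, □, R)  ⊢  □□□□[qA]□ (head at position 4)
The machine is in qA, so it halts and accepts.
Number of transitions executed: 4.

Final answer: 4 steps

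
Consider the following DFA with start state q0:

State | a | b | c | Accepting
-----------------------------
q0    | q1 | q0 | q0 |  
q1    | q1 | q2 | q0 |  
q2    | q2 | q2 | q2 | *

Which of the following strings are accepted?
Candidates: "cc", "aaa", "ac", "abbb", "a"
"cc": q0 → q0 → q0; q0 is not accepting → rejected
"aaa": q0 → q1 → q1 → q1; q1 is not accepting → rejected
"ac": q0 → q1 → q0; q0 is not accepting → rejected
"abbb": q0 → q1 → q2 → q2 → q2; q2 is accepting → accepted
"a": q0 → q1; q1 is not accepting → rejected

Final answer: "abbb"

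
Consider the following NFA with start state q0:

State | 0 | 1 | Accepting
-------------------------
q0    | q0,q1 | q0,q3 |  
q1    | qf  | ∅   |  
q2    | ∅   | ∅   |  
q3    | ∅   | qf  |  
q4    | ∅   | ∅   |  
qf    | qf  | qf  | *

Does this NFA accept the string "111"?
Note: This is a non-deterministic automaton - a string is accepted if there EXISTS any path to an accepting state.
Track the set of states the NFA could be in: start {q0}
Read '1': {q0} → {q0, q3}
Read '1': {q0, q3} → {q0, q3, qf}
Read '1': {q0, q3, qf} → {q0, q3, qf}
Final set {q0, q3, qf} contains accepting state(s) {qf} → accepted.

Final answer: Yes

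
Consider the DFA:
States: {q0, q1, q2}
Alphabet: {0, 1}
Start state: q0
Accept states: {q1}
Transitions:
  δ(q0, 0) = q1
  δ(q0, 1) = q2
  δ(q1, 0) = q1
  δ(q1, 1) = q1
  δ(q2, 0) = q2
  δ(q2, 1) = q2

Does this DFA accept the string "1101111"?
Processing string "1101111":
  q0 --1--> q2
  q2 --1--> q2
  q2 --0--> q2
  q2 --1--> q2
  q2 --1--> q2
  q2 --1--> q2
  q2 --1--> q2
Final state: q2
Accept states: {q1}
q2 is not an accept state, so the string is rejected.

Final answer: No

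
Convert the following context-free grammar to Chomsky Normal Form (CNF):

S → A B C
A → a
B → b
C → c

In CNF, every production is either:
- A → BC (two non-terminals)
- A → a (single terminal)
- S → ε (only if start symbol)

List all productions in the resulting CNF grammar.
The grammar has no ε-productions or unit productions to eliminate.
A → a is already in CNF (single terminal) – keep it.
B → b is already in CNF (single terminal) – keep it.
C → c is already in CNF (single terminal) – keep it.
S → A B C has 3 symbols on the right: break it into binary productions S → A X0, X0 → B C.
Resulting CNF grammar (5 productions): A → a; B → b; C → c; S → A X0; X0 → B C

Final answer: A → a; B → b; C → c; S → A X0; X0 → B C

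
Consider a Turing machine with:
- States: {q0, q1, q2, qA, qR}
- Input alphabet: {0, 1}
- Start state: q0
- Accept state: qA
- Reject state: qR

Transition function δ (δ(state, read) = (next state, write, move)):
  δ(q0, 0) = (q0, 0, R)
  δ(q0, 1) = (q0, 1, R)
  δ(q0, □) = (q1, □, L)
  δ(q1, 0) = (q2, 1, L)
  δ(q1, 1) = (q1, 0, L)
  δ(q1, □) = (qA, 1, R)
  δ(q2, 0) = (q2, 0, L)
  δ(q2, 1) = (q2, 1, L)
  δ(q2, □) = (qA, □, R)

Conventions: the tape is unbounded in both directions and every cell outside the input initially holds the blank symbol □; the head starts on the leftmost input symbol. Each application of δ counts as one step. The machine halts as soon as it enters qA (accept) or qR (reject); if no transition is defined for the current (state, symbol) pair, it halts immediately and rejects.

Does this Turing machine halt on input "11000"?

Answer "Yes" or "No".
Step 0: [q0]11000 (head at position 0)
Step 1: δ(q0, 1) = (q0, 1, R)  ⊢  1[q0]1000 (head at position 1)
Step 2: δ(q0, 1) = (q0, 1, R)  ⊢  11[q0]000 (head at position 2)
Step 3: δ(q0, 0) = (q0, 0, R)  ⊢  110[q0]00 (head at position 3)
Step 4: δ(q0, 0) = (q0, 0, R)  ⊢  1100[q0]0 (head at position 4)
Step 5: δ(q0, 0) = (q0, 0, R)  ⊢  11000[q0]□ (head at position 5)
Step 6: δ(q0, □) = (q1, □, L)  ⊢  1100[q1]0□ (head at position 4)
Step 7: δ(q1, 0) = (q2, 1, L)  ⊢  110[q2]01□ (head at position 3)
Step 8: δ(q2, 0) = (q2, 0, L)  ⊢  11[q2]001□ (head at position 2)
Step 9: δ(q2, 0) = (q2, 0, L)  ⊢  1[q2]1001□ (head at position 1)
Step 10: δ(q2, 1) = (q2, 1, L)  ⊢  [q2]11001□ (head at position 0)
Step 11: δ(q2, 1) = (q2, 1, L)  ⊢  [q2]□11001□ (head at position -1)
Step 12: δ(q2, □) = (qA, □, R)  ⊢  □[qA]11001□ (head at position 0)
The machine is in qA, so it halts and accepts.
It halts after 12 steps.

Final answer: Yes - halts after 12 steps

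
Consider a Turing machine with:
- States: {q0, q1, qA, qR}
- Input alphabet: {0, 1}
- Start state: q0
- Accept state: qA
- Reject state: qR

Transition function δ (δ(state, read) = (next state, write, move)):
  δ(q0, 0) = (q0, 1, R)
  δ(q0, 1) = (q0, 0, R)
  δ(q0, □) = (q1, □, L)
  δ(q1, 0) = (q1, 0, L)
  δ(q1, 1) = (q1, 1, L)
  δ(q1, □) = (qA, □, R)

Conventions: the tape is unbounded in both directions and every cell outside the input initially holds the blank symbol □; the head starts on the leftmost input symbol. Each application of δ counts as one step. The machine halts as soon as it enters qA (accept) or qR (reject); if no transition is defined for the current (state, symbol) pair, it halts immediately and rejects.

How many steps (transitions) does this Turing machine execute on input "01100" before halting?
Step 0: [q0]01100 (head at position 0)
Step 1: δ(q0, 0) = (q0, 1, R)  ⊢  1[q0]1100 (head at position 1)
Step 2: δ(q0, 1) = (q0, 0, R)  ⊢  10[q0]100 (head at position 2)
Step 3: δ(q0, 1) = (q0, 0, R)  ⊢  100[q0]00 (head at position 3)
Step 4: δ(q0, 0) = (q0, 1, R)  ⊢  1001[q0]0 (head at position 4)
Step 5: δ(q0, 0) = (q0, 1, R)  ⊢  10011[q0]□ (head at position 5)
Step 6: δ(q0, □) = (q1, □, L)  ⊢  1001[q1]1□ (head at position 4)
Step 7: δ(q1, 1) = (q1, 1, L)  ⊢  100[q1]11□ (head at position 3)
Step 8: δ(q1, 1) = (q1, 1, L)  ⊢  10[q1]011□ (head at position 2)
Step 9: δ(q1, 0) = (q1, 0, L)  ⊢  1[q1]0011□ (head at position 1)
Step 10: δ(q1, 0) = (q1, 0, L)  ⊢  [q1]10011□ (head at position 0)
Step 11: δ(q1, 1) = (q1, 1, L)  ⊢  [q1]□10011□ (head at position -1)
Step 12: δ(q1, □) = (qA, □, R)  ⊢  □[qA]10011□ (head at position 0)
The machine is in qA, so it halts and accepts.
Number of transitions executed: 12.

Final answer: 12 steps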